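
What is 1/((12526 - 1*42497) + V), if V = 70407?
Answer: 1/40436 ≈ 2.4730e-5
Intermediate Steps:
1/((12526 - 1*42497) + V) = 1/((12526 - 1*42497) + 70407) = 1/((12526 - 42497) + 70407) = 1/(-29971 + 70407) = 1/40436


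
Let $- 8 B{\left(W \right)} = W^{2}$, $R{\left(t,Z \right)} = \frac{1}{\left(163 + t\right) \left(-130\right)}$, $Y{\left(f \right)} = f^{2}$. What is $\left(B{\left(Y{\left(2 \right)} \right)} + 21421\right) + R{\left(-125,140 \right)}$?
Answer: $\frac{105809859}{4940} \approx 21419.0$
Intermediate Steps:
$R{\left(t,Z \right)} = - \frac{1}{130 \left(163 + t\right)}$ ($R{\left(t,Z \right)} = \frac{1}{163 + t} \left(- \frac{1}{130}\right) = - \frac{1}{130 \left(163 + t\right)}$)
$B{\left(W \right)} = - \frac{W^{2}}{8}$
$\left(B{\left(Y{\left(2 \right)} \right)} + 21421\right) + R{\left(-125,140 \right)} = \left(- \frac{\left(2^{2}\right)^{2}}{8} + 21421\right) - \frac{1}{21190 + 130 \left(-125\right)} = \left(- \frac{4^{2}}{8} + 21421\right) - \frac{1}{21190 - 16250} = \left(\left(- \frac{1}{8}\right) 16 + 21421\right) - \frac{1}{4940} = \left(-2 + 21421\right) - \frac{1}{4940} = 21419 - \frac{1}{4940} = \frac{105809859}{4940}$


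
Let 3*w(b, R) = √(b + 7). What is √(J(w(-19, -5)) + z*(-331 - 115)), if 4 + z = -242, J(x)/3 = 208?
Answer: 6*√3065 ≈ 332.17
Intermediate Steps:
w(b, R) = √(7 + b)/3 (w(b, R) = √(b + 7)/3 = √(7 + b)/3)
J(x) = 624 (J(x) = 3*208 = 624)
z = -246 (z = -4 - 242 = -246)
√(J(w(-19, -5)) + z*(-331 - 115)) = √(624 - 246*(-331 - 115)) = √(624 - 246*(-446)) = √(624 + 109716) = √110340 = 6*√3065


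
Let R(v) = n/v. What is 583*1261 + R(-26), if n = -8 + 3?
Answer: 19114243/26 ≈ 7.3516e+5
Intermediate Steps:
n = -5
R(v) = -5/v
583*1261 + R(-26) = 583*1261 - 5/(-26) = 735163 - 5*(-1/26) = 735163 + 5/26 = 19114243/26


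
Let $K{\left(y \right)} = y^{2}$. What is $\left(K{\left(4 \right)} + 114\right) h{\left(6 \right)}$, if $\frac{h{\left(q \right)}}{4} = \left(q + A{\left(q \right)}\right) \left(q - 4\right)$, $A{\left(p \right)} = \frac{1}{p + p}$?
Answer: $\frac{18980}{3} \approx 6326.7$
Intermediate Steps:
$A{\left(p \right)} = \frac{1}{2 p}$
$h{\left(q \right)} = 4 \left(-4 + q\right) \left(q + \frac{1}{2 q}\right)$ ($h{\left(q \right)} = 4 \left(q + \frac{1}{2 q}\right) \left(q - 4\right) = 4 \left(q + \frac{1}{2 q}\right) \left(-4 + q\right) = 4 \left(-4 + q\right) \left(q + \frac{1}{2 q}\right)$)
$\left(K{\left(4 \right)} + 114\right) h{\left(6 \right)} = \left(4^{2} + 114\right) \left(2 - 96 - \frac{8}{6} + 4 \cdot 6^{2}\right) = \left(16 + 114\right) \left(2 - 96 - \frac{4}{3} + 4 \cdot 36\right) = 130 \left(2 - 96 - \frac{4}{3} + 144\right) = 130 \cdot \frac{146}{3} = \frac{18980}{3}$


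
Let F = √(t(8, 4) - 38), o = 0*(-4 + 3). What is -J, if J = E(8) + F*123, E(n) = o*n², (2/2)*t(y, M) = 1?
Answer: -123*I*√37 ≈ -748.18*I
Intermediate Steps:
t(y, M) = 1
o = 0 (o = 0*(-1) = 0)
E(n) = 0 (E(n) = 0*n² = 0)
F = I*√37 (F = √(1 - 38) = √(-37) = I*√37 ≈ 6.0828*I)
J = 123*I*√37 (J = 0 + (I*√37)*123 = 0 + 123*I*√37 = 123*I*√37 ≈ 748.18*I)
-J = -123*I*√37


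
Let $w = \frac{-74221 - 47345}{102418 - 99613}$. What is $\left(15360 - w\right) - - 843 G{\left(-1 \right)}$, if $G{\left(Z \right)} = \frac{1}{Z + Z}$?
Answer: $\frac{28016039}{1870} \approx 14982.0$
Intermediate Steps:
$G{\left(Z \right)} = \frac{1}{2 Z}$
$w = - \frac{40522}{935}$ ($w = - \frac{121566}{2805} = \left(-121566\right) \frac{1}{2805} = - \frac{40522}{935} \approx -43.339$)
$\left(15360 - w\right) - - 843 G{\left(-1 \right)} = \left(15360 - - \frac{40522}{935}\right) - - 843 \frac{1}{2 \left(-1\right)} = \left(15360 + \frac{40522}{935}\right) - - 843 \cdot \frac{1}{2} \left(-1\right) = \frac{14402122}{935} - \left(-843\right) \left(- \frac{1}{2}\right) = \frac{14402122}{935} - \frac{843}{2} = \frac{28016039}{1870}$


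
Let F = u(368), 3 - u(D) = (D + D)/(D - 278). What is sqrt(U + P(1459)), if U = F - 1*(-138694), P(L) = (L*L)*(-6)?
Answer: I*sqrt(2842514365)/15 ≈ 3554.3*I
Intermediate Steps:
P(L) = -6*L**2 (P(L) = L**2*(-6) = -6*L**2)
u(D) = 3 - 2*D/(-278 + D) (u(D) = 3 - (D + D)/(D - 278) = 3 - 2*D/(-278 + D))
F = -233/45 (F = (-834 + 368)/(-278 + 368) = -466/90 = (1/90)*(-466) = -233/45 ≈ -5.1778)
U = 6240997/45 (U = -233/45 - 1*(-138694) = -233/45 + 138694 = 6240997/45 ≈ 1.3869e+5)
sqrt(U + P(1459)) = sqrt(6240997/45 - 6*1459**2) = sqrt(6240997/45 - 6*2128681) = sqrt(6240997/45 - 12772086) = sqrt(-568502873/45) = I*sqrt(2842514365)/15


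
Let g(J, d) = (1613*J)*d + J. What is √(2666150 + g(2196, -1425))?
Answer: I*√5044892554 ≈ 71027.0*I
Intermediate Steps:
g(J, d) = J + 1613*J*d (g(J, d) = 1613*J*d + J = J + 1613*J*d)
√(2666150 + g(2196, -1425)) = √(2666150 + 2196*(1 + 1613*(-1425))) = √(2666150 + 2196*(1 - 2298525)) = √(2666150 + 2196*(-2298524)) = √(2666150 - 5047558704) = √(-5044892554) = I*√5044892554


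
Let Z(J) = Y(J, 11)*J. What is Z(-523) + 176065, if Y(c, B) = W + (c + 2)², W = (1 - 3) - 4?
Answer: -141784440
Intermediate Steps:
W = -6 (W = -2 - 4 = -6)
Y(c, B) = -6 + (2 + c)² (Y(c, B) = -6 + (c + 2)² = -6 + (2 + c)²)
Z(J) = J*(-6 + (2 + J)²) (Z(J) = (-6 + (2 + J)²)*J = J*(-6 + (2 + J)²))
Z(-523) + 176065 = -523*(-6 + (2 - 523)²) + 176065 = -523*(-6 + (-521)²) + 176065 = -523*(-6 + 271441) + 176065 = -523*271435 + 176065 = -141960505 + 176065 = -141784440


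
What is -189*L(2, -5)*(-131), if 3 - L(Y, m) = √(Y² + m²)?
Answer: 74277 - 24759*√29 ≈ -59054.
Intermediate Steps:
L(Y, m) = 3 - √(Y² + m²)
-189*L(2, -5)*(-131) = -189*(3 - √(2² + (-5)²))*(-131) = -189*(3 - √(4 + 25))*(-131) = -189*(3 - √29)*(-131) = (-567 + 189*√29)*(-131) = 74277 - 24759*√29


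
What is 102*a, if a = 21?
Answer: 2142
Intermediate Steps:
102*a = 102*21 = 2142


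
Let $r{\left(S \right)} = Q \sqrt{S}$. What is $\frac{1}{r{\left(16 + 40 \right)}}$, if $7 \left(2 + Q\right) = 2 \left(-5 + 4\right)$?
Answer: $- \frac{\sqrt{14}}{64} \approx -0.058463$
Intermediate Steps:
$Q = - \frac{16}{7}$ ($Q = -2 + \frac{2 \left(-5 + 4\right)}{7} = -2 + \frac{2 \left(-1\right)}{7} = -2 + \frac{1}{7} \left(-2\right) = -2 - \frac{2}{7} = - \frac{16}{7} \approx -2.2857$)
$r{\left(S \right)} = - \frac{16 \sqrt{S}}{7}$
$\frac{1}{r{\left(16 + 40 \right)}} = \frac{1}{\left(- \frac{16}{7}\right) \sqrt{16 + 40}} = \frac{1}{\left(- \frac{16}{7}\right) \sqrt{56}} = \frac{1}{\left(- \frac{16}{7}\right) 2 \sqrt{14}} = \frac{1}{\left(- \frac{32}{7}\right) \sqrt{14}} = - \frac{\sqrt{14}}{64}$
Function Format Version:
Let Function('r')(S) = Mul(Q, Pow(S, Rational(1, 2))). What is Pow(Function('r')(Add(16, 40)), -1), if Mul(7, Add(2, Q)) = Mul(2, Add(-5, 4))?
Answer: Mul(Rational(-1, 64), Pow(14, Rational(1, 2))) ≈ -0.058463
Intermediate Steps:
Q = Rational(-16, 7) (Q = Add(-2, Mul(Rational(1, 7), Mul(2, Add(-5, 4)))) = Add(-2, Mul(Rational(1, 7), Mul(2, -1))) = Add(-2, Mul(Rational(1, 7), -2)) = Add(-2, Rational(-2, 7)) = Rational(-16, 7) ≈ -2.2857)
Function('r')(S) = Mul(Rational(-16, 7), Pow(S, Rational(1, 2)))
Pow(Function('r')(Add(16, 40)), -1) = Pow(Mul(Rational(-16, 7), Pow(Add(16, 40), Rational(1, 2))), -1) = Pow(Mul(Rational(-16, 7), Pow(56, Rational(1, 2))), -1) = Pow(Mul(Rational(-16, 7), Mul(2, Pow(14, Rational(1, 2)))), -1) = Pow(Mul(Rational(-32, 7), Pow(14, Rational(1, 2))), -1) = Mul(Rational(-1, 64), Pow(14, Rational(1, 2)))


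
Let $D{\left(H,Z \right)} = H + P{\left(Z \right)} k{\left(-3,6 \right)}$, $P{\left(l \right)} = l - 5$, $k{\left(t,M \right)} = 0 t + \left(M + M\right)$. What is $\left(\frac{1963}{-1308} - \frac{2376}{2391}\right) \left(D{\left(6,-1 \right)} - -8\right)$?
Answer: $\frac{75412963}{521238} \approx 144.68$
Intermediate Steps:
$k{\left(t,M \right)} = 2 M$ ($k{\left(t,M \right)} = 0 + 2 M = 2 M$)
$P{\left(l \right)} = -5 + l$
$D{\left(H,Z \right)} = -60 + H + 12 Z$ ($D{\left(H,Z \right)} = H + \left(-5 + Z\right) 2 \cdot 6 = H + \left(-5 + Z\right) 12 = H + \left(-60 + 12 Z\right) = -60 + H + 12 Z$)
$\left(\frac{1963}{-1308} - \frac{2376}{2391}\right) \left(D{\left(6,-1 \right)} - -8\right) = \left(\frac{1963}{-1308} - \frac{2376}{2391}\right) \left(\left(-60 + 6 + 12 \left(-1\right)\right) - -8\right) = \left(1963 \left(- \frac{1}{1308}\right) - \frac{792}{797}\right) \left(\left(-60 + 6 - 12\right) + 8\right) = \left(- \frac{1963}{1308} - \frac{792}{797}\right) \left(-66 + 8\right) = \left(- \frac{2600447}{1042476}\right) \left(-58\right) = \frac{75412963}{521238}$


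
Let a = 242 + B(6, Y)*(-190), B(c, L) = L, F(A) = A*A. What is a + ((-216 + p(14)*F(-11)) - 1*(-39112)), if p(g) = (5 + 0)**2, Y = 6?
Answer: 41023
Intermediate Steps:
F(A) = A**2
p(g) = 25 (p(g) = 5**2 = 25)
a = -898 (a = 242 + 6*(-190) = 242 - 1140 = -898)
a + ((-216 + p(14)*F(-11)) - 1*(-39112)) = -898 + ((-216 + 25*(-11)**2) - 1*(-39112)) = -898 + ((-216 + 25*121) + 39112) = -898 + ((-216 + 3025) + 39112) = -898 + (2809 + 39112) = -898 + 41921 = 41023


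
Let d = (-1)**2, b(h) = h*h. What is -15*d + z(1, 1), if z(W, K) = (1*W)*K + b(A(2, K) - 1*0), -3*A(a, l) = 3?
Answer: -13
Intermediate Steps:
A(a, l) = -1 (A(a, l) = -1/3*3 = -1)
b(h) = h**2
d = 1
z(W, K) = 1 + K*W (z(W, K) = (1*W)*K + (-1 - 1*0)**2 = W*K + (-1 + 0)**2 = K*W + (-1)**2 = K*W + 1 = 1 + K*W)
-15*d + z(1, 1) = -15*1 + (1 + 1*1) = -15 + (1 + 1) = -15 + 2 = -13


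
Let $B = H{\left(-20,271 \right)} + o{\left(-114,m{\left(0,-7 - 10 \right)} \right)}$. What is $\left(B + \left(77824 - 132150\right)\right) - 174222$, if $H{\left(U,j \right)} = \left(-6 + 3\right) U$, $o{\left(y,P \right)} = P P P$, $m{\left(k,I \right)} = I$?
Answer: $-233401$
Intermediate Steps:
$o{\left(y,P \right)} = P^{3}$ ($o{\left(y,P \right)} = P^{2} P = P^{3}$)
$H{\left(U,j \right)} = - 3 U$
$B = -4853$ ($B = \left(-3\right) \left(-20\right) + \left(-7 - 10\right)^{3} = 60 + \left(-17\right)^{3} = 60 - 4913 = -4853$)
$\left(B + \left(77824 - 132150\right)\right) - 174222 = \left(-4853 + \left(77824 - 132150\right)\right) - 174222 = \left(-4853 - 54326\right) - 174222 = -59179 - 174222 = -233401$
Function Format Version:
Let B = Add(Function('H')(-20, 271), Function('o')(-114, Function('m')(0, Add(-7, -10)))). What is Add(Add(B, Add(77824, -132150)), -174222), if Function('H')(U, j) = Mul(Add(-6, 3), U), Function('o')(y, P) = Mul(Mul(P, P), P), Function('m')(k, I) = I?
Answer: -233401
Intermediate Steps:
Function('o')(y, P) = Pow(P, 3) (Function('o')(y, P) = Mul(Pow(P, 2), P) = Pow(P, 3))
Function('H')(U, j) = Mul(-3, U)
B = -4853 (B = Add(Mul(-3, -20), Pow(Add(-7, -10), 3)) = Add(60, Pow(-17, 3)) = Add(60, -4913) = -4853)
Add(Add(B, Add(77824, -132150)), -174222) = Add(Add(-4853, Add(77824, -132150)), -174222) = Add(Add(-4853, -54326), -174222) = Add(-59179, -174222) = -233401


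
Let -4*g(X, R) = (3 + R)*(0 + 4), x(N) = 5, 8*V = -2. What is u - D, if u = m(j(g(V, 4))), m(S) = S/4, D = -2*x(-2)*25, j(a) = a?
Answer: 993/4 ≈ 248.25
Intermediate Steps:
V = -¼ (V = (⅛)*(-2) = -¼ ≈ -0.25000)
g(X, R) = -3 - R (g(X, R) = -(3 + R)*(0 + 4)/4 = -(3 + R)*4/4 = -(12 + 4*R)/4 = -3 - R)
D = -250 (D = -2*5*25 = -10*25 = -250)
m(S) = S/4 (m(S) = S*(¼) = S/4)
u = -7/4 (u = (-3 - 1*4)/4 = (-3 - 4)/4 = (¼)*(-7) = -7/4 ≈ -1.7500)
u - D = -7/4 - 1*(-250) = -7/4 + 250 = 993/4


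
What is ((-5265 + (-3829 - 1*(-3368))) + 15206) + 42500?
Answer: 51980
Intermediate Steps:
((-5265 + (-3829 - 1*(-3368))) + 15206) + 42500 = ((-5265 + (-3829 + 3368)) + 15206) + 42500 = ((-5265 - 461) + 15206) + 42500 = (-5726 + 15206) + 42500 = 9480 + 42500 = 51980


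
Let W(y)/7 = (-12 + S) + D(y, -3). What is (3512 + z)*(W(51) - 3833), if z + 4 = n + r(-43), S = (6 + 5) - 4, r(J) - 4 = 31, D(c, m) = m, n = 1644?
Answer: -20172243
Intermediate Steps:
r(J) = 35 (r(J) = 4 + 31 = 35)
S = 7 (S = 11 - 4 = 7)
W(y) = -56 (W(y) = 7*((-12 + 7) - 3) = 7*(-5 - 3) = 7*(-8) = -56)
z = 1675 (z = -4 + (1644 + 35) = -4 + 1679 = 1675)
(3512 + z)*(W(51) - 3833) = (3512 + 1675)*(-56 - 3833) = 5187*(-3889) = -20172243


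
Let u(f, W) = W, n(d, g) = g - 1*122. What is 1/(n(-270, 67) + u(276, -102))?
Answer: -1/157 ≈ -0.0063694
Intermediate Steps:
n(d, g) = -122 + g (n(d, g) = g - 122 = -122 + g)
1/(n(-270, 67) + u(276, -102)) = 1/((-122 + 67) - 102) = 1/(-55 - 102) = 1/(-157) = -1/157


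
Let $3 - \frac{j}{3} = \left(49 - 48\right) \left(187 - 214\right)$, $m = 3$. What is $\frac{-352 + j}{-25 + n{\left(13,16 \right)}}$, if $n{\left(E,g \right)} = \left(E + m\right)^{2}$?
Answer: $- \frac{262}{231} \approx -1.1342$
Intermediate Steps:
$j = 90$ ($j = 9 - 3 \left(49 - 48\right) \left(187 - 214\right) = 9 - 3 \cdot 1 \left(-27\right) = 9 - -81 = 9 + 81 = 90$)
$n{\left(E,g \right)} = \left(3 + E\right)^{2}$ ($n{\left(E,g \right)} = \left(E + 3\right)^{2} = \left(3 + E\right)^{2}$)
$\frac{-352 + j}{-25 + n{\left(13,16 \right)}} = \frac{-352 + 90}{-25 + \left(3 + 13\right)^{2}} = - \frac{262}{-25 + 16^{2}} = - \frac{262}{-25 + 256} = - \frac{262}{231}$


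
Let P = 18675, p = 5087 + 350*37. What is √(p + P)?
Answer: 2*√9178 ≈ 191.60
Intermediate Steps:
p = 18037 (p = 5087 + 12950 = 18037)
√(p + P) = √(18037 + 18675) = √36712 = 2*√9178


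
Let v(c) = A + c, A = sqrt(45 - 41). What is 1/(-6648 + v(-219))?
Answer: -1/6865 ≈ -0.00014567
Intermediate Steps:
A = 2 (A = sqrt(4) = 2)
v(c) = 2 + c
1/(-6648 + v(-219)) = 1/(-6648 + (2 - 219)) = 1/(-6648 - 217) = 1/(-6865) = -1/6865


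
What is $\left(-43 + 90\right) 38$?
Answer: $1786$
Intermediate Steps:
$\left(-43 + 90\right) 38 = 47 \cdot 38 = 1786$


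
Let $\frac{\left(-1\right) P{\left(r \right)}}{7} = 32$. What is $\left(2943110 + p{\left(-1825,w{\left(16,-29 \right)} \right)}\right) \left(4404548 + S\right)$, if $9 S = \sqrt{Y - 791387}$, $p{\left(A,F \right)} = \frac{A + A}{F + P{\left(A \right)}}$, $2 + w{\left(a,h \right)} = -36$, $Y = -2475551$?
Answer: $\frac{1698170111920780}{131} + \frac{385549235 i \sqrt{3266938}}{1179} \approx 1.2963 \cdot 10^{13} + 5.9107 \cdot 10^{8} i$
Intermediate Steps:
$w{\left(a,h \right)} = -38$ ($w{\left(a,h \right)} = -2 - 36 = -38$)
$P{\left(r \right)} = -224$ ($P{\left(r \right)} = \left(-7\right) 32 = -224$)
$p{\left(A,F \right)} = \frac{2 A}{-224 + F}$ ($p{\left(A,F \right)} = \frac{A + A}{F - 224} = \frac{2 A}{-224 + F}$)
$S = \frac{i \sqrt{3266938}}{9}$ ($S = \frac{\sqrt{-2475551 - 791387}}{9} = \frac{\sqrt{-3266938}}{9} = \frac{i \sqrt{3266938}}{9} \approx 200.83 i$)
$\left(2943110 + p{\left(-1825,w{\left(16,-29 \right)} \right)}\right) \left(4404548 + S\right) = \left(2943110 + 2 \left(-1825\right) \frac{1}{-224 - 38}\right) \left(4404548 + \frac{i \sqrt{3266938}}{9}\right) = \left(2943110 + 2 \left(-1825\right) \frac{1}{-262}\right) \left(4404548 + \frac{i \sqrt{3266938}}{9}\right) = \left(2943110 + 2 \left(-1825\right) \left(- \frac{1}{262}\right)\right) \left(4404548 + \frac{i \sqrt{3266938}}{9}\right) = \left(2943110 + \frac{1825}{131}\right) \left(4404548 + \frac{i \sqrt{3266938}}{9}\right) = \frac{385549235 \left(4404548 + \frac{i \sqrt{3266938}}{9}\right)}{131} = \frac{1698170111920780}{131} + \frac{385549235 i \sqrt{3266938}}{1179}$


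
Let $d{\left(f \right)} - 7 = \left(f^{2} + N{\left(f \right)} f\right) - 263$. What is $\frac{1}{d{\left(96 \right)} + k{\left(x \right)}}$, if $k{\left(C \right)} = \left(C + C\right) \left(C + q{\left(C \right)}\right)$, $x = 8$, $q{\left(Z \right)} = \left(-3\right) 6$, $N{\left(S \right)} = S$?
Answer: $\frac{1}{18016} \approx 5.5506 \cdot 10^{-5}$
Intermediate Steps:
$q{\left(Z \right)} = -18$
$d{\left(f \right)} = -256 + 2 f^{2}$ ($d{\left(f \right)} = 7 - \left(263 - f^{2} - f f\right) = 7 + \left(\left(f^{2} + f^{2}\right) - 263\right) = 7 + \left(2 f^{2} - 263\right) = 7 + \left(-263 + 2 f^{2}\right) = -256 + 2 f^{2}$)
$k{\left(C \right)} = 2 C \left(-18 + C\right)$ ($k{\left(C \right)} = \left(C + C\right) \left(C - 18\right) = 2 C \left(-18 + C\right)$)
$\frac{1}{d{\left(96 \right)} + k{\left(x \right)}} = \frac{1}{\left(-256 + 2 \cdot 96^{2}\right) + 2 \cdot 8 \left(-18 + 8\right)} = \frac{1}{\left(-256 + 2 \cdot 9216\right) + 2 \cdot 8 \left(-10\right)} = \frac{1}{\left(-256 + 18432\right) - 160} = \frac{1}{18176 - 160} = \frac{1}{18016}$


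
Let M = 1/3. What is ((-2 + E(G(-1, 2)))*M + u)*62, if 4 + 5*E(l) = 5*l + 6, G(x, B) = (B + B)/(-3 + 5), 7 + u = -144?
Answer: -140306/15 ≈ -9353.7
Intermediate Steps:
u = -151 (u = -7 - 144 = -151)
G(x, B) = B (G(x, B) = (2*B)/2 = (2*B)*(1/2) = B)
E(l) = 2/5 + l (E(l) = -4/5 + (5*l + 6)/5 = -4/5 + (6 + 5*l)/5 = -4/5 + (6/5 + l) = 2/5 + l)
M = 1/3 (M = 1*(1/3) = 1/3 ≈ 0.33333)
((-2 + E(G(-1, 2)))*M + u)*62 = ((-2 + (2/5 + 2))*(1/3) - 151)*62 = ((-2 + 12/5)*(1/3) - 151)*62 = ((2/5)*(1/3) - 151)*62 = (2/15 - 151)*62 = -2263/15*62 = -140306/15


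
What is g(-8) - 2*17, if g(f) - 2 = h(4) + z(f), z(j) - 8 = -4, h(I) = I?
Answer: -24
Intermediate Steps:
z(j) = 4 (z(j) = 8 - 4 = 4)
g(f) = 10 (g(f) = 2 + (4 + 4) = 2 + 8 = 10)
g(-8) - 2*17 = 10 - 2*17 = 10 - 1*34 = 10 - 34 = -24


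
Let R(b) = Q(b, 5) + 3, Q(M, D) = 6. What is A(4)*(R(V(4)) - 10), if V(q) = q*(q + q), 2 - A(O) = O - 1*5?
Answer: -3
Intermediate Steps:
A(O) = 7 - O (A(O) = 2 - (O - 1*5) = 2 - (O - 5) = 2 - (-5 + O) = 2 + (5 - O) = 7 - O)
V(q) = 2*q² (V(q) = q*(2*q) = 2*q²)
R(b) = 9 (R(b) = 6 + 3 = 9)
A(4)*(R(V(4)) - 10) = (7 - 1*4)*(9 - 10) = (7 - 4)*(-1) = 3*(-1) = -3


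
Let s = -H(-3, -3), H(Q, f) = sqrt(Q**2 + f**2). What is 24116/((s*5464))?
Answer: -6029*sqrt(2)/8196 ≈ -1.0403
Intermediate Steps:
s = -3*sqrt(2) (s = -sqrt((-3)**2 + (-3)**2) = -sqrt(9 + 9) = -sqrt(18) = -3*sqrt(2) ≈ -4.2426)
24116/((s*5464)) = 24116/((-3*sqrt(2)*5464)) = 24116/((-16392*sqrt(2))) = 24116*(-sqrt(2)/32784) = -6029*sqrt(2)/8196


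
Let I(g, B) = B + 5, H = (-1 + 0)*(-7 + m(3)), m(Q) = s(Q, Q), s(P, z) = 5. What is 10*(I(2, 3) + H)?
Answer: 100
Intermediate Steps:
m(Q) = 5
H = 2 (H = (-1 + 0)*(-7 + 5) = -1*(-2) = 2)
I(g, B) = 5 + B
10*(I(2, 3) + H) = 10*((5 + 3) + 2) = 10*(8 + 2) = 10*10 = 100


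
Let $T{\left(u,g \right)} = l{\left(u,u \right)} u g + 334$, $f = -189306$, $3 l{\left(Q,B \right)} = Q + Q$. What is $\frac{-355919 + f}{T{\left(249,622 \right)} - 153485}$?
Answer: $- \frac{545225}{25556597} \approx -0.021334$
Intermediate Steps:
$l{\left(Q,B \right)} = \frac{2 Q}{3}$ ($l{\left(Q,B \right)} = \frac{Q + Q}{3} = \frac{2 Q}{3}$)
$T{\left(u,g \right)} = 334 + \frac{2 g u^{2}}{3}$ ($T{\left(u,g \right)} = \frac{2 u}{3} u g + 334 = \frac{2 u^{2}}{3} g + 334 = \frac{2 g u^{2}}{3} + 334 = 334 + \frac{2 g u^{2}}{3}$)
$\frac{-355919 + f}{T{\left(249,622 \right)} - 153485} = \frac{-355919 - 189306}{\left(334 + \frac{2}{3} \cdot 622 \cdot 249^{2}\right) - 153485} = - \frac{545225}{\left(334 + \frac{2}{3} \cdot 622 \cdot 62001\right) - 153485} = - \frac{545225}{\left(334 + 25709748\right) - 153485} = - \frac{545225}{25710082 - 153485} = - \frac{545225}{25556597}$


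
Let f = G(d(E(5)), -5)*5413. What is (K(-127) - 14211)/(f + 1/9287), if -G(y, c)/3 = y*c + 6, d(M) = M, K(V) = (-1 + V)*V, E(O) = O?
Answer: 18991915/2865420268 ≈ 0.0066280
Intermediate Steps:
K(V) = V*(-1 + V)
G(y, c) = -18 - 3*c*y (G(y, c) = -3*(y*c + 6) = -3*(c*y + 6) = -3*(6 + c*y) = -18 - 3*c*y)
f = 308541 (f = (-18 - 3*(-5)*5)*5413 = (-18 + 75)*5413 = 57*5413 = 308541)
(K(-127) - 14211)/(f + 1/9287) = (-127*(-1 - 127) - 14211)/(308541 + 1/9287) = (-127*(-128) - 14211)/(308541 + 1/9287) = (16256 - 14211)/(2865420268/9287) = 2045*(9287/2865420268) = 18991915/2865420268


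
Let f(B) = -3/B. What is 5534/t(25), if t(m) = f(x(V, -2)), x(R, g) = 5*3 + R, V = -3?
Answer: -22136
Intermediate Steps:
x(R, g) = 15 + R
t(m) = -1/4 (t(m) = -3/(15 - 3) = -3/12 = -3*1/12 = -1/4)
5534/t(25) = 5534/(-1/4) = 5534*(-4) = -22136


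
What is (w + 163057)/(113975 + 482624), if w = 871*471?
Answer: 573298/596599 ≈ 0.96094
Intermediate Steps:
w = 410241
(w + 163057)/(113975 + 482624) = (410241 + 163057)/(113975 + 482624) = 573298/596599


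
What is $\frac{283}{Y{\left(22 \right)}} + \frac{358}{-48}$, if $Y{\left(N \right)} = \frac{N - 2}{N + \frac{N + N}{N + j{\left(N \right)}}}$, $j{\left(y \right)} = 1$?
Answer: $\frac{182663}{552} \approx 330.91$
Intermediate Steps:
$Y{\left(N \right)} = \frac{-2 + N}{N + \frac{2 N}{1 + N}}$ ($Y{\left(N \right)} = \frac{N - 2}{N + \frac{N + N}{N + 1}} = \frac{-2 + N}{N + \frac{2 N}{1 + N}}$)
$\frac{283}{Y{\left(22 \right)}} + \frac{358}{-48} = \frac{283}{\frac{1}{22} \frac{1}{3 + 22} \left(-2 + 22^{2} - 22\right)} + \frac{358}{-48} = \frac{283}{\frac{1}{22} \cdot \frac{1}{25} \left(-2 + 484 - 22\right)} + 358 \left(- \frac{1}{48}\right) = \frac{283}{\frac{1}{22} \cdot \frac{1}{25} \cdot 460} - \frac{179}{24} = \frac{283}{\frac{46}{55}} - \frac{179}{24} = 283 \cdot \frac{55}{46} - \frac{179}{24} = \frac{15565}{46} - \frac{179}{24} = \frac{182663}{552}$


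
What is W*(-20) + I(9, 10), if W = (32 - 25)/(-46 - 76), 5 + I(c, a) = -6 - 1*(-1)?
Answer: -540/61 ≈ -8.8525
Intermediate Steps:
I(c, a) = -10 (I(c, a) = -5 + (-6 - 1*(-1)) = -5 + (-6 + 1) = -5 - 5 = -10)
W = -7/122 (W = 7/(-122) = 7*(-1/122) = -7/122 ≈ -0.057377)
W*(-20) + I(9, 10) = -7/122*(-20) - 10 = 70/61 - 10 = -540/61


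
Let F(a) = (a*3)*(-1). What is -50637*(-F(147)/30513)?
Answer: -1063377/1453 ≈ -731.85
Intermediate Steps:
F(a) = -3*a (F(a) = (3*a)*(-1) = -3*a)
-50637*(-F(147)/30513) = -50637/((-30513/((-3*147)))) = -50637/((-30513/(-441))) = -50637/((-30513*(-1/441))) = -50637/1453/21 = -50637*21/1453 = -1063377/1453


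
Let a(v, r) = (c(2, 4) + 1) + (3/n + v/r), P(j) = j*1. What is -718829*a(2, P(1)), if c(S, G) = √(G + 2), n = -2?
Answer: -2156487/2 - 718829*√6 ≈ -2.8390e+6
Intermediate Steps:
P(j) = j
c(S, G) = √(2 + G)
a(v, r) = -½ + √6 + v/r (a(v, r) = (√(2 + 4) + 1) + (3/(-2) + v/r) = (√6 + 1) + (3*(-½) + v/r) = (1 + √6) + (-3/2 + v/r) = -½ + √6 + v/r)
-718829*a(2, P(1)) = -718829*(-½ + √6 + 2/1) = -718829*(-½ + √6 + 2*1) = -718829*(-½ + √6 + 2) = -718829*(3/2 + √6) = -2156487/2 - 718829*√6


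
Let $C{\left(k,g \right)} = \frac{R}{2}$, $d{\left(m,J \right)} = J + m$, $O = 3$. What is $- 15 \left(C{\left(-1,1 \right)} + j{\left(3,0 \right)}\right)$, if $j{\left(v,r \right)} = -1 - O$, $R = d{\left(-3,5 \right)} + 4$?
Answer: $15$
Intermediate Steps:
$R = 6$ ($R = \left(5 - 3\right) + 4 = 2 + 4 = 6$)
$j{\left(v,r \right)} = -4$ ($j{\left(v,r \right)} = -1 - 3 = -4$)
$C{\left(k,g \right)} = 3$ ($C{\left(k,g \right)} = \frac{6}{2} = 6 \cdot \frac{1}{2} = 3$)
$- 15 \left(C{\left(-1,1 \right)} + j{\left(3,0 \right)}\right) = - 15 \left(3 - 4\right) = \left(-15\right) \left(-1\right) = 15$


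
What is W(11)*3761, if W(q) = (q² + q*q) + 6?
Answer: 932728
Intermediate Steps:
W(q) = 6 + 2*q² (W(q) = (q² + q²) + 6 = 2*q² + 6 = 6 + 2*q²)
W(11)*3761 = (6 + 2*11²)*3761 = (6 + 2*121)*3761 = (6 + 242)*3761 = 248*3761 = 932728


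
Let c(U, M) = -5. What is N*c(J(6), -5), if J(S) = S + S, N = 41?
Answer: -205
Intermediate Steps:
J(S) = 2*S
N*c(J(6), -5) = 41*(-5) = -205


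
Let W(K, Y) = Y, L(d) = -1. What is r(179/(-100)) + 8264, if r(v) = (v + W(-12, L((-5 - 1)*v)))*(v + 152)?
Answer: 78449141/10000 ≈ 7844.9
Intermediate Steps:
r(v) = (-1 + v)*(152 + v) (r(v) = (v - 1)*(v + 152) = (-1 + v)*(152 + v))
r(179/(-100)) + 8264 = (-152 + (179/(-100))**2 + 151*(179/(-100))) + 8264 = (-152 + (179*(-1/100))**2 + 151*(179*(-1/100))) + 8264 = (-152 + (-179/100)**2 + 151*(-179/100)) + 8264 = (-152 + 32041/10000 - 27029/100) + 8264 = -4190859/10000 + 8264 = 78449141/10000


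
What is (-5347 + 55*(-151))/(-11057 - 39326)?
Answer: 13652/50383 ≈ 0.27096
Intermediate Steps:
(-5347 + 55*(-151))/(-11057 - 39326) = (-5347 - 8305)/(-50383) = -13652*(-1/50383) = 13652/50383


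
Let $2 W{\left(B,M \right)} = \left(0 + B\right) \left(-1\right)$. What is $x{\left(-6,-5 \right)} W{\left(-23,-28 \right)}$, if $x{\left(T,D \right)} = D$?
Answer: $- \frac{115}{2} \approx -57.5$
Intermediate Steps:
$W{\left(B,M \right)} = - \frac{B}{2}$ ($W{\left(B,M \right)} = \frac{\left(0 + B\right) \left(-1\right)}{2} = \frac{B \left(-1\right)}{2} = \frac{\left(-1\right) B}{2} = - \frac{B}{2}$)
$x{\left(-6,-5 \right)} W{\left(-23,-28 \right)} = - 5 \left(\left(- \frac{1}{2}\right) \left(-23\right)\right) = \left(-5\right) \frac{23}{2} = - \frac{115}{2}$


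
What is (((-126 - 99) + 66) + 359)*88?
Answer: 17600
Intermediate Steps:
(((-126 - 99) + 66) + 359)*88 = ((-225 + 66) + 359)*88 = (-159 + 359)*88 = 200*88 = 17600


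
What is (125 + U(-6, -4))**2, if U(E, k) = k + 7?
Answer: 16384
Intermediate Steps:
U(E, k) = 7 + k
(125 + U(-6, -4))**2 = (125 + (7 - 4))**2 = (125 + 3)**2 = 128**2 = 16384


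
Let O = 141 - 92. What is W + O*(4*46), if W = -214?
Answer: 8802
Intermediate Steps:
O = 49
W + O*(4*46) = -214 + 49*(4*46) = -214 + 49*184 = -214 + 9016 = 8802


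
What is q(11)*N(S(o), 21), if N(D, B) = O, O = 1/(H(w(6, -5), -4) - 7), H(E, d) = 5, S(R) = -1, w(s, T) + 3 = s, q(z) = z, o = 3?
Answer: -11/2 ≈ -5.5000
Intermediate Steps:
w(s, T) = -3 + s
O = -1/2 (O = 1/(5 - 7) = 1/(-2) = -1/2 ≈ -0.50000)
N(D, B) = -1/2
q(11)*N(S(o), 21) = 11*(-1/2) = -11/2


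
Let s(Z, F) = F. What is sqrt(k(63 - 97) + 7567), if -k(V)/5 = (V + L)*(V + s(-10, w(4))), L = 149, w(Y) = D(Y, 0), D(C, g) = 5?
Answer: sqrt(24242) ≈ 155.70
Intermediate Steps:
w(Y) = 5
k(V) = -5*(5 + V)*(149 + V) (k(V) = -5*(V + 149)*(V + 5) = -5*(149 + V)*(5 + V) = -5*(5 + V)*(149 + V))
sqrt(k(63 - 97) + 7567) = sqrt((-3725 - 770*(63 - 97) - 5*(63 - 97)**2) + 7567) = sqrt((-3725 - 770*(-34) - 5*(-34)**2) + 7567) = sqrt((-3725 + 26180 - 5*1156) + 7567) = sqrt((-3725 + 26180 - 5780) + 7567) = sqrt(16675 + 7567) = sqrt(24242)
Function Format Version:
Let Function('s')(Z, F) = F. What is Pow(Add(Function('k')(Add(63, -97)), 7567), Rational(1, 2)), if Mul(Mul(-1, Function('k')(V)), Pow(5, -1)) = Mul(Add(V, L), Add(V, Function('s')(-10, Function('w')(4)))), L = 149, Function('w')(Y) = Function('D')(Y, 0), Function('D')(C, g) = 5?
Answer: Pow(24242, Rational(1, 2)) ≈ 155.70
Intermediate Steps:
Function('w')(Y) = 5
Function('k')(V) = Mul(-5, Add(5, V), Add(149, V)) (Function('k')(V) = Mul(-5, Mul(Add(V, 149), Add(V, 5))) = Mul(-5, Mul(Add(149, V), Add(5, V))) = Mul(-5, Mul(Add(5, V), Add(149, V))) = Mul(-5, Add(5, V), Add(149, V)))
Pow(Add(Function('k')(Add(63, -97)), 7567), Rational(1, 2)) = Pow(Add(Add(-3725, Mul(-770, Add(63, -97)), Mul(-5, Pow(Add(63, -97), 2))), 7567), Rational(1, 2)) = Pow(Add(Add(-3725, Mul(-770, -34), Mul(-5, Pow(-34, 2))), 7567), Rational(1, 2)) = Pow(Add(Add(-3725, 26180, Mul(-5, 1156)), 7567), Rational(1, 2)) = Pow(Add(Add(-3725, 26180, -5780), 7567), Rational(1, 2)) = Pow(Add(16675, 7567), Rational(1, 2)) = Pow(24242, Rational(1, 2))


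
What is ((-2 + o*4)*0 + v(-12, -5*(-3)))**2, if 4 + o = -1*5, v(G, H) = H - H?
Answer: 0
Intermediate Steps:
v(G, H) = 0
o = -9 (o = -4 - 1*5 = -4 - 5 = -9)
((-2 + o*4)*0 + v(-12, -5*(-3)))**2 = ((-2 - 9*4)*0 + 0)**2 = ((-2 - 36)*0 + 0)**2 = (-38*0 + 0)**2 = (0 + 0)**2 = 0**2 = 0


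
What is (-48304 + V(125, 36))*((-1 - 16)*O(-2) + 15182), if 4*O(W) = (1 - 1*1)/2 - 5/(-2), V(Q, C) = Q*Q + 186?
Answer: -3943707903/8 ≈ -4.9296e+8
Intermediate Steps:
V(Q, C) = 186 + Q² (V(Q, C) = Q² + 186 = 186 + Q²)
O(W) = 5/8 (O(W) = ((1 - 1*1)/2 - 5/(-2))/4 = ((1 - 1)*(½) - 5*(-½))/4 = (0*(½) + 5/2)/4 = (0 + 5/2)/4 = (¼)*(5/2) = 5/8)
(-48304 + V(125, 36))*((-1 - 16)*O(-2) + 15182) = (-48304 + (186 + 125²))*((-1 - 16)*(5/8) + 15182) = (-48304 + (186 + 15625))*(-17*5/8 + 15182) = (-48304 + 15811)*(-85/8 + 15182) = -32493*121371/8 = -3943707903/8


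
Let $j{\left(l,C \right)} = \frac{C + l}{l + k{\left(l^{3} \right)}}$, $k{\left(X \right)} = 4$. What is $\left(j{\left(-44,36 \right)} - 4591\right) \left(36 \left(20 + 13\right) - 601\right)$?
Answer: $- \frac{13473998}{5} \approx -2.6948 \cdot 10^{6}$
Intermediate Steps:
$j{\left(l,C \right)} = \frac{C + l}{4 + l}$ ($j{\left(l,C \right)} = \frac{C + l}{l + 4} = \frac{C + l}{4 + l}$)
$\left(j{\left(-44,36 \right)} - 4591\right) \left(36 \left(20 + 13\right) - 601\right) = \left(\frac{36 - 44}{4 - 44} - 4591\right) \left(36 \left(20 + 13\right) - 601\right) = \left(\frac{1}{-40} \left(-8\right) - 4591\right) \left(36 \cdot 33 - 601\right) = \left(\left(- \frac{1}{40}\right) \left(-8\right) - 4591\right) \left(1188 - 601\right) = \left(\frac{1}{5} - 4591\right) 587 = \left(- \frac{22954}{5}\right) 587 = - \frac{13473998}{5}$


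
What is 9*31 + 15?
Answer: 294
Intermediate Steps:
9*31 + 15 = 279 + 15 = 294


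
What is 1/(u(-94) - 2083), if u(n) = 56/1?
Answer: -1/2027 ≈ -0.00049334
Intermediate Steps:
u(n) = 56 (u(n) = 56*1 = 56)
1/(u(-94) - 2083) = 1/(56 - 2083) = 1/(-2027) = -1/2027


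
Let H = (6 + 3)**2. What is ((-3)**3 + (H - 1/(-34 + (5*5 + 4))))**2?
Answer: 73441/25 ≈ 2937.6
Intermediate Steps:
H = 81 (H = 9**2 = 81)
((-3)**3 + (H - 1/(-34 + (5*5 + 4))))**2 = ((-3)**3 + (81 - 1/(-34 + (5*5 + 4))))**2 = (-27 + (81 - 1/(-34 + (25 + 4))))**2 = (-27 + (81 - 1/(-34 + 29)))**2 = (-27 + (81 - 1/(-5)))**2 = (-27 + (81 - 1*(-1/5)))**2 = (-27 + (81 + 1/5))**2 = (-27 + 406/5)**2 = (271/5)**2 = 73441/25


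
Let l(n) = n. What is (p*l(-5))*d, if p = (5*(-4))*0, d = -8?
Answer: 0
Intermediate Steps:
p = 0 (p = -20*0 = 0)
(p*l(-5))*d = (0*(-5))*(-8) = 0*(-8) = 0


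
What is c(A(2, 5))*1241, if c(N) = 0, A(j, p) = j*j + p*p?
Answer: 0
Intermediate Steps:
A(j, p) = j**2 + p**2
c(A(2, 5))*1241 = 0*1241 = 0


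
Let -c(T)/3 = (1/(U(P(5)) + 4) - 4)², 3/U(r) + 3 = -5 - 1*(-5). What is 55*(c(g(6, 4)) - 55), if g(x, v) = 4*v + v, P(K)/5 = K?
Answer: -15730/3 ≈ -5243.3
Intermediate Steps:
P(K) = 5*K
U(r) = -1 (U(r) = 3/(-3 + (-5 - 1*(-5))) = 3/(-3 + (-5 + 5)) = 3/(-3 + 0) = 3/(-3) = 3*(-⅓) = -1)
g(x, v) = 5*v
c(T) = -121/3 (c(T) = -3*(1/(-1 + 4) - 4)² = -3*(1/3 - 4)² = -3*(⅓ - 4)² = -3*(-11/3)² = -3*121/9 = -121/3)
55*(c(g(6, 4)) - 55) = 55*(-121/3 - 55) = 55*(-286/3) = -15730/3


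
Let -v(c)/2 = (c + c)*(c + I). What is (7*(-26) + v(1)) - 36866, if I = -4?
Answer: -37036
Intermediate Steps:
v(c) = -4*c*(-4 + c) (v(c) = -2*(c + c)*(c - 4) = -2*2*c*(-4 + c) = -4*c*(-4 + c))
(7*(-26) + v(1)) - 36866 = (7*(-26) + 4*1*(4 - 1*1)) - 36866 = (-182 + 4*1*(4 - 1)) - 36866 = (-182 + 4*1*3) - 36866 = (-182 + 12) - 36866 = -170 - 36866 = -37036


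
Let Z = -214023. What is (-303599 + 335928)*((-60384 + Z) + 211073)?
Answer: -2047524886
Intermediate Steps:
(-303599 + 335928)*((-60384 + Z) + 211073) = (-303599 + 335928)*((-60384 - 214023) + 211073) = 32329*(-274407 + 211073) = 32329*(-63334) = -2047524886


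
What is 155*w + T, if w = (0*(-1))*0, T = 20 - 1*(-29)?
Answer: 49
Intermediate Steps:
T = 49 (T = 20 + 29 = 49)
w = 0 (w = 0*0 = 0)
155*w + T = 155*0 + 49 = 0 + 49 = 49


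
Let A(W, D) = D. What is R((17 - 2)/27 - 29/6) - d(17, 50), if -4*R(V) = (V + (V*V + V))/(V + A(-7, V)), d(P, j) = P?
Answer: -2407/144 ≈ -16.715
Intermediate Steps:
R(V) = -(V**2 + 2*V)/(8*V) (R(V) = -(V + (V*V + V))/(4*(V + V)) = -(V + (V**2 + V))/(4*(2*V)) = -(V + (V + V**2))*1/(2*V)/4 = -(V**2 + 2*V)*1/(2*V)/4 = -(V**2 + 2*V)/(8*V))
R((17 - 2)/27 - 29/6) - d(17, 50) = (-1/4 - ((17 - 2)/27 - 29/6)/8) - 1*17 = (-1/4 - (15*(1/27) - 29*1/6)/8) - 17 = (-1/4 - (5/9 - 29/6)/8) - 17 = (-1/4 - 1/8*(-77/18)) - 17 = (-1/4 + 77/144) - 17 = 41/144 - 17 = -2407/144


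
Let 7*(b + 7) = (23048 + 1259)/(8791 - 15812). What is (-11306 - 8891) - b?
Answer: -992253623/49147 ≈ -20190.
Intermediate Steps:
b = -368336/49147 (b = -7 + ((23048 + 1259)/(8791 - 15812))/7 = -7 + (24307/(-7021))/7 = -7 + (24307*(-1/7021))/7 = -7 + (⅐)*(-24307/7021) = -7 - 24307/49147 = -368336/49147 ≈ -7.4946)
(-11306 - 8891) - b = (-11306 - 8891) - 1*(-368336/49147) = -20197 + 368336/49147 = -992253623/49147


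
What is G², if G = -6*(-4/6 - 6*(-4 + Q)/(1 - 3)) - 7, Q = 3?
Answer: 225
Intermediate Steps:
G = 15 (G = -6*(-4/6 - 6*(-4 + 3)/(1 - 3)) - 7 = -6*(-4*⅙ - 6/((-2/(-1)))) - 7 = -6*(-⅔ - 6/((-2*(-1)))) - 7 = -6*(-⅔ - 6/2) - 7 = -6*(-⅔ - 6*½) - 7 = -6*(-⅔ - 3) - 7 = -6*(-11/3) - 7 = 22 - 7 = 15)
G² = 15² = 225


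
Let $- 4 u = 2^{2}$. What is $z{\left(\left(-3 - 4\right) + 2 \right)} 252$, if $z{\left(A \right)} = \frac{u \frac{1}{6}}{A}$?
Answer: $\frac{42}{5} \approx 8.4$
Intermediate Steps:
$u = -1$ ($u = - \frac{2^{2}}{4} = \left(- \frac{1}{4}\right) 4 = -1$)
$z{\left(A \right)} = - \frac{1}{6 A}$ ($z{\left(A \right)} = \frac{\left(-1\right) \frac{1}{6}}{A} = - \frac{1}{6 A}$)
$z{\left(\left(-3 - 4\right) + 2 \right)} 252 = - \frac{1}{6 \left(\left(-3 - 4\right) + 2\right)} 252 = - \frac{1}{6 \left(-7 + 2\right)} 252 = - \frac{1}{6 \left(-5\right)} 252 = \left(- \frac{1}{6}\right) \left(- \frac{1}{5}\right) 252 = \frac{1}{30} \cdot 252 = \frac{42}{5}$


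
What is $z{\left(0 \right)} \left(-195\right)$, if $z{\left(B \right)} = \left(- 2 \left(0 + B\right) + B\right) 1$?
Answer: $0$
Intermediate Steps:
$z{\left(B \right)} = - B$ ($z{\left(B \right)} = \left(- 2 B + B\right) 1 = - B 1 = - B$)
$z{\left(0 \right)} \left(-195\right) = \left(-1\right) 0 \left(-195\right) = 0 \left(-195\right) = 0$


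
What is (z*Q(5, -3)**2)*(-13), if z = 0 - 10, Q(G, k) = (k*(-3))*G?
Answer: 263250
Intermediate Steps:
Q(G, k) = -3*G*k (Q(G, k) = (-3*k)*G = -3*G*k)
z = -10
(z*Q(5, -3)**2)*(-13) = -10*(-3*5*(-3))**2*(-13) = -10*45**2*(-13) = -10*2025*(-13) = -20250*(-13) = 263250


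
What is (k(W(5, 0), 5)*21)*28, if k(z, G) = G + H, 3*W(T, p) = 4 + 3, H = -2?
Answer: 1764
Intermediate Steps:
W(T, p) = 7/3 (W(T, p) = (4 + 3)/3 = (⅓)*7 = 7/3)
k(z, G) = -2 + G (k(z, G) = G - 2 = -2 + G)
(k(W(5, 0), 5)*21)*28 = ((-2 + 5)*21)*28 = (3*21)*28 = 63*28 = 1764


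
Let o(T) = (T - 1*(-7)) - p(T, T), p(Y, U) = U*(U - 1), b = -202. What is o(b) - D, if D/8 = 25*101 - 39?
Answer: -61089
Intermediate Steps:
D = 19888 (D = 8*(25*101 - 39) = 8*(2525 - 39) = 8*2486 = 19888)
p(Y, U) = U*(-1 + U)
o(T) = 7 + T - T*(-1 + T) (o(T) = (T - 1*(-7)) - T*(-1 + T) = (T + 7) - T*(-1 + T) = (7 + T) - T*(-1 + T) = 7 + T - T*(-1 + T))
o(b) - D = (7 - 202 - 1*(-202)*(-1 - 202)) - 1*19888 = (7 - 202 - 1*(-202)*(-203)) - 19888 = (7 - 202 - 41006) - 19888 = -41201 - 19888 = -61089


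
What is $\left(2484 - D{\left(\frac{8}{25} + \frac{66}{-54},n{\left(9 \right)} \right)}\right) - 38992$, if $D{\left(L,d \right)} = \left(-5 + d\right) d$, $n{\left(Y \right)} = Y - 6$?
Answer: $-36502$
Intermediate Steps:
$n{\left(Y \right)} = -6 + Y$
$D{\left(L,d \right)} = d \left(-5 + d\right)$
$\left(2484 - D{\left(\frac{8}{25} + \frac{66}{-54},n{\left(9 \right)} \right)}\right) - 38992 = \left(2484 - \left(-6 + 9\right) \left(-5 + \left(-6 + 9\right)\right)\right) - 38992 = \left(2484 - 3 \left(-5 + 3\right)\right) - 38992 = \left(2484 - 3 \left(-2\right)\right) - 38992 = \left(2484 - -6\right) - 38992 = \left(2484 + 6\right) - 38992 = 2490 - 38992 = -36502$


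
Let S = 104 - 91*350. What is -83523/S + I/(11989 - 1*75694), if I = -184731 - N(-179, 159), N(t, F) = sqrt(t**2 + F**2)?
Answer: 112982859/20428070 + sqrt(57322)/63705 ≈ 5.5345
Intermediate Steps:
N(t, F) = sqrt(F**2 + t**2)
S = -31746 (S = 104 - 31850 = -31746)
I = -184731 - sqrt(57322) (I = -184731 - sqrt(159**2 + (-179)**2) = -184731 - sqrt(25281 + 32041) = -184731 - sqrt(57322) ≈ -1.8497e+5)
-83523/S + I/(11989 - 1*75694) = -83523/(-31746) + (-184731 - sqrt(57322))/(11989 - 1*75694) = -83523*(-1/31746) + (-184731 - sqrt(57322))/(11989 - 75694) = 2531/962 + (-184731 - sqrt(57322))/(-63705) = 2531/962 + (-184731 - sqrt(57322))*(-1/63705) = 2531/962 + (61577/21235 + sqrt(57322)/63705) = 112982859/20428070 + sqrt(57322)/63705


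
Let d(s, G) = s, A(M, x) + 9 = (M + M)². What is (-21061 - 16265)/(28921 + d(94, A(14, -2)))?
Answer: -37326/29015 ≈ -1.2864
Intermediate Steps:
A(M, x) = -9 + 4*M² (A(M, x) = -9 + (M + M)² = -9 + (2*M)² = -9 + 4*M²)
(-21061 - 16265)/(28921 + d(94, A(14, -2))) = (-21061 - 16265)/(28921 + 94) = -37326/29015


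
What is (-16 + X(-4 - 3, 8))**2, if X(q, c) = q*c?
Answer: 5184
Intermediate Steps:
X(q, c) = c*q
(-16 + X(-4 - 3, 8))**2 = (-16 + 8*(-4 - 3))**2 = (-16 + 8*(-7))**2 = (-16 - 56)**2 = (-72)**2 = 5184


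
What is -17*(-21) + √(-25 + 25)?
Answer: 357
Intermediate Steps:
-17*(-21) + √(-25 + 25) = 357 + √0 = 357 + 0 = 357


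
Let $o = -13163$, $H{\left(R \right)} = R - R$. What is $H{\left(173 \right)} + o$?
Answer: $-13163$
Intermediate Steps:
$H{\left(R \right)} = 0$
$H{\left(173 \right)} + o = 0 - 13163 = -13163$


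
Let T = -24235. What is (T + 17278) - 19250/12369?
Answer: -12295769/1767 ≈ -6958.6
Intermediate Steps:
(T + 17278) - 19250/12369 = (-24235 + 17278) - 19250/12369 = -6957 - 19250*1/12369 = -6957 - 2750/1767 = -12295769/1767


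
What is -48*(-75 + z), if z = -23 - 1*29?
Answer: 6096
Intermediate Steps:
z = -52 (z = -23 - 29 = -52)
-48*(-75 + z) = -48*(-75 - 52) = -48*(-127) = 6096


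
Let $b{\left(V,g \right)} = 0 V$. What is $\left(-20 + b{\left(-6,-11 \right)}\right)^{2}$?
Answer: $400$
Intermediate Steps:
$b{\left(V,g \right)} = 0$
$\left(-20 + b{\left(-6,-11 \right)}\right)^{2} = \left(-20 + 0\right)^{2} = \left(-20\right)^{2} = 400$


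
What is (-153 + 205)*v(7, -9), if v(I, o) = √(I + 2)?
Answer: 156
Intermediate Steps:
v(I, o) = √(2 + I)
(-153 + 205)*v(7, -9) = (-153 + 205)*√(2 + 7) = 52*√9 = 52*3 = 156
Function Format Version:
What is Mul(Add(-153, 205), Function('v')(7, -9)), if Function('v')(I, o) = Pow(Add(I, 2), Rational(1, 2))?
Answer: 156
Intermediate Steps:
Function('v')(I, o) = Pow(Add(2, I), Rational(1, 2))
Mul(Add(-153, 205), Function('v')(7, -9)) = Mul(Add(-153, 205), Pow(Add(2, 7), Rational(1, 2))) = Mul(52, Pow(9, Rational(1, 2))) = Mul(52, 3) = 156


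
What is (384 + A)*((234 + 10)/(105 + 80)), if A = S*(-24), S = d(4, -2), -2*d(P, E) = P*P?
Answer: 140544/185 ≈ 759.70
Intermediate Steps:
d(P, E) = -P**2/2 (d(P, E) = -P*P/2 = -P**2/2)
S = -8 (S = -1/2*4**2 = -1/2*16 = -8)
A = 192 (A = -8*(-24) = 192)
(384 + A)*((234 + 10)/(105 + 80)) = (384 + 192)*((234 + 10)/(105 + 80)) = 576*(244/185) = 140544/185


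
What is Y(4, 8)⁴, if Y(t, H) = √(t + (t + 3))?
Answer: 121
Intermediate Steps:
Y(t, H) = √(3 + 2*t) (Y(t, H) = √(t + (3 + t)) = √(3 + 2*t))
Y(4, 8)⁴ = (√(3 + 2*4))⁴ = (√(3 + 8))⁴ = (√11)⁴ = 121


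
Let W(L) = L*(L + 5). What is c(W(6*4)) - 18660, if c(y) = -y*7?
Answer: -23532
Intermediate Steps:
W(L) = L*(5 + L)
c(y) = -7*y
c(W(6*4)) - 18660 = -7*6*4*(5 + 6*4) - 18660 = -168*(5 + 24) - 18660 = -168*29 - 18660 = -7*696 - 18660 = -4872 - 18660 = -23532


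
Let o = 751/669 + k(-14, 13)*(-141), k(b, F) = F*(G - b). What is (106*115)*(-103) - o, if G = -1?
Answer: -824035480/669 ≈ -1.2317e+6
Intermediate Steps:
k(b, F) = F*(-1 - b)
o = -15940850/669 (o = 751/669 - 1*13*(1 - 14)*(-141) = 751*(1/669) - 1*13*(-13)*(-141) = 751/669 + 169*(-141) = 751/669 - 23829 = -15940850/669 ≈ -23828.)
(106*115)*(-103) - o = (106*115)*(-103) - 1*(-15940850/669) = 12190*(-103) + 15940850/669 = -1255570 + 15940850/669 = -824035480/669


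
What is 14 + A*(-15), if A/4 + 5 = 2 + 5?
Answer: -106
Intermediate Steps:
A = 8 (A = -20 + 4*(2 + 5) = -20 + 4*7 = -20 + 28 = 8)
14 + A*(-15) = 14 + 8*(-15) = 14 - 120 = -106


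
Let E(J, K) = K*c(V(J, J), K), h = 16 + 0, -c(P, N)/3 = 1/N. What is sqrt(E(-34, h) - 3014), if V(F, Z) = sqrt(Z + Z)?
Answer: I*sqrt(3017) ≈ 54.927*I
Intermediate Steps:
V(F, Z) = sqrt(2)*sqrt(Z) (V(F, Z) = sqrt(2*Z) = sqrt(2)*sqrt(Z))
c(P, N) = -3/N
h = 16
E(J, K) = -3 (E(J, K) = K*(-3/K) = -3)
sqrt(E(-34, h) - 3014) = sqrt(-3 - 3014) = sqrt(-3017) = I*sqrt(3017)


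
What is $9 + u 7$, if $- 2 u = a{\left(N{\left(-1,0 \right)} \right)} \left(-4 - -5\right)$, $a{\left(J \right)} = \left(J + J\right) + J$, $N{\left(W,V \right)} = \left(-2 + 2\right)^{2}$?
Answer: $9$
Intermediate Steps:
$N{\left(W,V \right)} = 0$ ($N{\left(W,V \right)} = 0^{2} = 0$)
$a{\left(J \right)} = 3 J$ ($a{\left(J \right)} = 2 J + J = 3 J$)
$u = 0$ ($u = - \frac{3 \cdot 0 \left(-4 - -5\right)}{2} = - \frac{0 \left(-4 + 5\right)}{2} = - \frac{0 \cdot 1}{2} = \left(- \frac{1}{2}\right) 0 = 0$)
$9 + u 7 = 9 + 0 \cdot 7 = 9 + 0 = 9$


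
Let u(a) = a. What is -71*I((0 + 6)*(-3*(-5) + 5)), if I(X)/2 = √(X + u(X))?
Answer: -568*√15 ≈ -2199.9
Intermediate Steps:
I(X) = 2*√2*√X (I(X) = 2*√(X + X) = 2*√(2*X) = 2*(√2*√X) = 2*√2*√X)
-71*I((0 + 6)*(-3*(-5) + 5)) = -142*√2*√((0 + 6)*(-3*(-5) + 5)) = -142*√2*√(6*(15 + 5)) = -142*√2*√(6*20) = -142*√2*√120 = -142*√2*2*√30 = -568*√15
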